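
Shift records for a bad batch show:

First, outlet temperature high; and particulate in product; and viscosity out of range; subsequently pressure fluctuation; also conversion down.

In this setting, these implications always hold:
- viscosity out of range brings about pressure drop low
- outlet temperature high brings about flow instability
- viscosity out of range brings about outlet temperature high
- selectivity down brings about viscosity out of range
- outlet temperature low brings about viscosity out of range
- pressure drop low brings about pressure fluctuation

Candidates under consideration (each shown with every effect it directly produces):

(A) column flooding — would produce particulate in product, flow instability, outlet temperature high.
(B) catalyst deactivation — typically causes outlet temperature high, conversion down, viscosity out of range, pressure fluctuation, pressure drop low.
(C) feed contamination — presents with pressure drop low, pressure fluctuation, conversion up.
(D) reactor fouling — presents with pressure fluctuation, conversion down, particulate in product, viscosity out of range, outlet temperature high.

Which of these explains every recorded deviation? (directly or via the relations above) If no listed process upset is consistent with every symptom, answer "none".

Per-candidate check:
(A) column flooding — does not account for viscosity out of range, pressure fluctuation, conversion down
(B) catalyst deactivation — does not account for particulate in product
(C) feed contamination — fails on outlet temperature high, particulate in product, viscosity out of range, conversion down (predicts conversion up, not conversion down)
(D) reactor fouling — accounts for every observation
(D) alone accounts for all the evidence.

D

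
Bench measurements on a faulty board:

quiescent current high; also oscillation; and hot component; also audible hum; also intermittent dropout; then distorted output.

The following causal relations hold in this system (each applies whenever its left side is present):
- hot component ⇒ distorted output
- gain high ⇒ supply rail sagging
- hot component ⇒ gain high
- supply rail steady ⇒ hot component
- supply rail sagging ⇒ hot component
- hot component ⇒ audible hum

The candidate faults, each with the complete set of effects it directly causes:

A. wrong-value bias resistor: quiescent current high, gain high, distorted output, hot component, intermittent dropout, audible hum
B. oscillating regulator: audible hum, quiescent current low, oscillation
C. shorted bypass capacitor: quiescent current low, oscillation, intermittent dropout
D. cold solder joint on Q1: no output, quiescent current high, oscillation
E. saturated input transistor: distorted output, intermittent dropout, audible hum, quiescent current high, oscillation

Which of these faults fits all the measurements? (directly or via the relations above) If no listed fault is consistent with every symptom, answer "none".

none

Testing each hypothesis:
(A) wrong-value bias resistor — does not account for oscillation
(B) oscillating regulator — fails on quiescent current high, hot component, intermittent dropout, distorted output (predicts quiescent current low, not quiescent current high)
(C) shorted bypass capacitor — fails on quiescent current high, hot component, audible hum, distorted output (predicts quiescent current low, not quiescent current high)
(D) cold solder joint on Q1 — does not account for hot component, audible hum, intermittent dropout, distorted output
(E) saturated input transistor — quiescent current high match; oscillation match; hot component miss; audible hum match; intermittent dropout match; distorted output match
Every candidate fails on at least one observation.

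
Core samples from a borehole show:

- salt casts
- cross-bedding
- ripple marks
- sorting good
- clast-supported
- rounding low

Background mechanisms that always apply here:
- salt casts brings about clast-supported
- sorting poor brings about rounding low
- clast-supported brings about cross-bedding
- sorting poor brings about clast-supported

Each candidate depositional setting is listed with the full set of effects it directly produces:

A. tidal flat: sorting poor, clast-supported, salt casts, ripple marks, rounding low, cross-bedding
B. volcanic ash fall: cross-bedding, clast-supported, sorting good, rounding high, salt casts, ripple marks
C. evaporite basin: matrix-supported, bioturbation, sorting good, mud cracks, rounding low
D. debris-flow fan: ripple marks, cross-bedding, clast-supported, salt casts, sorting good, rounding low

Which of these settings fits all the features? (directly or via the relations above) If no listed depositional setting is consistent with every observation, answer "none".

Checking each candidate against the observations:
(A) tidal flat — salt casts ✓; cross-bedding ✓; ripple marks ✓; sorting good ✗; clast-supported ✓; rounding low ✓
(B) volcanic ash fall — fails on rounding low (predicts rounding high, not rounding low)
(C) evaporite basin — salt casts ✗; cross-bedding ✗; ripple marks ✗; sorting good ✓; clast-supported ✗; rounding low ✓
(D) debris-flow fan — salt casts ✓; cross-bedding ✓; ripple marks ✓; sorting good ✓; clast-supported ✓; rounding low ✓
(D) alone accounts for all the evidence.

D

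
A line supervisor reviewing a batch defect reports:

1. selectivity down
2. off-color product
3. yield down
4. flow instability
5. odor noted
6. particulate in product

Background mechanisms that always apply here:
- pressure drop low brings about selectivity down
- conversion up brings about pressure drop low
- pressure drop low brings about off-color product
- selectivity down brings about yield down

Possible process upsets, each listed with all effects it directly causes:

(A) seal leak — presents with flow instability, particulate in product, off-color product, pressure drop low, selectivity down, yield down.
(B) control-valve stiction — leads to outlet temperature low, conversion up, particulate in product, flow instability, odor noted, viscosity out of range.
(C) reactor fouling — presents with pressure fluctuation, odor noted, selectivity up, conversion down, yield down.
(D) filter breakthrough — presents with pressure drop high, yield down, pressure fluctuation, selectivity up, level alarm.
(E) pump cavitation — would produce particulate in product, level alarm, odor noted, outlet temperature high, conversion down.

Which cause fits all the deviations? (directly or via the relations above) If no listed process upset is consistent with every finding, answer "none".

Per-candidate check:
(A) seal leak — does not account for odor noted
(B) control-valve stiction — selectivity down yes (by conversion up → pressure drop low → selectivity down); off-color product yes (by conversion up → pressure drop low → off-color product); yield down yes (by conversion up → pressure drop low → selectivity down → yield down); flow instability yes; odor noted yes; particulate in product yes
(C) reactor fouling — selectivity down NO; off-color product NO; yield down yes; flow instability NO; odor noted yes; particulate in product NO
(D) filter breakthrough — selectivity down NO; off-color product NO; yield down yes; flow instability NO; odor noted NO; particulate in product NO
(E) pump cavitation — does not account for selectivity down, off-color product, yield down, flow instability
(B) is the only candidate with no mismatches.

B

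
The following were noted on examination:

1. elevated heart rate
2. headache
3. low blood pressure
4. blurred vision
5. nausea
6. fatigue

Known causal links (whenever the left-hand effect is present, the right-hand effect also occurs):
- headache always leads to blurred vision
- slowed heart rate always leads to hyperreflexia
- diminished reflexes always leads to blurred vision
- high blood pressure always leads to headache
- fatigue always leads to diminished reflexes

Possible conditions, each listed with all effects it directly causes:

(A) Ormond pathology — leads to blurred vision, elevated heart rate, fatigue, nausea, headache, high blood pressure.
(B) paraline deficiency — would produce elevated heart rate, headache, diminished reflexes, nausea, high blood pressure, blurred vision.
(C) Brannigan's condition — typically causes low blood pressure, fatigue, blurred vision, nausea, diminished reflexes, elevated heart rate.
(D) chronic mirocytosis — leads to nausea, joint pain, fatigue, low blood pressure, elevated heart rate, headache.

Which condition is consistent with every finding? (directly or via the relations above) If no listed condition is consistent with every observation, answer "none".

Testing each hypothesis:
(A) Ormond pathology — elevated heart rate +; headache +; low blood pressure -; blurred vision +; nausea +; fatigue +
(B) paraline deficiency — elevated heart rate +; headache +; low blood pressure -; blurred vision +; nausea +; fatigue -
(C) Brannigan's condition — does not account for headache
(D) chronic mirocytosis — accounts for every observation (blurred vision through headache → blurred vision)
(D) is the only candidate with no mismatches.

D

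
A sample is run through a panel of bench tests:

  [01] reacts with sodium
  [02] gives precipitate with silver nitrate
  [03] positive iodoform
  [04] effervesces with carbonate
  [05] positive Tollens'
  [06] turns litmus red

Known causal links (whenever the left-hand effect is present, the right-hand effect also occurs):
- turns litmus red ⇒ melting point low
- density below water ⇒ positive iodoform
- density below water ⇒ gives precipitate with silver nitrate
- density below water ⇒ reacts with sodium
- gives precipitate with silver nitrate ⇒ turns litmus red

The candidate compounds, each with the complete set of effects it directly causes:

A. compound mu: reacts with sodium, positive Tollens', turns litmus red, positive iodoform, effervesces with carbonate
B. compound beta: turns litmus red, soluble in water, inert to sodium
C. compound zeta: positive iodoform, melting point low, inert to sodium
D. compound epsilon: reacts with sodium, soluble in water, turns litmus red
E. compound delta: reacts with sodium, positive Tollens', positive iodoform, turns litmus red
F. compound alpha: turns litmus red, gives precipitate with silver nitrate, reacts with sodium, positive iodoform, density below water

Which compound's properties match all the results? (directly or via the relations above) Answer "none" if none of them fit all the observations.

Checking each candidate against the observations:
(A) compound mu — reacts with sodium match; gives precipitate with silver nitrate miss; positive iodoform match; effervesces with carbonate match; positive Tollens' match; turns litmus red match
(B) compound beta — reacts with sodium miss; gives precipitate with silver nitrate miss; positive iodoform miss; effervesces with carbonate miss; positive Tollens' miss; turns litmus red match
(C) compound zeta — fails on reacts with sodium, gives precipitate with silver nitrate, effervesces with carbonate, positive Tollens', turns litmus red (predicts inert to sodium, not reacts with sodium)
(D) compound epsilon — does not account for gives precipitate with silver nitrate, positive iodoform, effervesces with carbonate, positive Tollens'
(E) compound delta — does not account for gives precipitate with silver nitrate, effervesces with carbonate
(F) compound alpha — does not account for effervesces with carbonate, positive Tollens'
No candidate is consistent with all observations.

none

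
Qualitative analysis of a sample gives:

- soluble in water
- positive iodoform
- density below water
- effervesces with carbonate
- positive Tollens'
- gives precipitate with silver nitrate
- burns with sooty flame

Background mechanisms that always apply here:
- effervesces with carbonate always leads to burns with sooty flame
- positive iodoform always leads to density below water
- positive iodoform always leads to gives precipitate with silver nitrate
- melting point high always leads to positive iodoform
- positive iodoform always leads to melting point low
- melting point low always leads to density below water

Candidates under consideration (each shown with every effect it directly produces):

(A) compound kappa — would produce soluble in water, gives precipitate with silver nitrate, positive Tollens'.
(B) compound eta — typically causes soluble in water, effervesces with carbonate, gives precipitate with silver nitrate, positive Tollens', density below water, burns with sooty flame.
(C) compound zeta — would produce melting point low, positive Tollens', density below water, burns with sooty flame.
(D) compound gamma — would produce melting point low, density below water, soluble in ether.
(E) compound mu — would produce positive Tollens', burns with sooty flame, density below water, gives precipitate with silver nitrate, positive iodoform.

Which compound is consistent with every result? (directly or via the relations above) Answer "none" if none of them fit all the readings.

none

Testing each hypothesis:
(A) compound kappa — does not account for positive iodoform, density below water, effervesces with carbonate, burns with sooty flame
(B) compound eta — soluble in water yes; positive iodoform NO; density below water yes; effervesces with carbonate yes; positive Tollens' yes; gives precipitate with silver nitrate yes; burns with sooty flame yes
(C) compound zeta — does not account for soluble in water, positive iodoform, effervesces with carbonate, gives precipitate with silver nitrate
(D) compound gamma — does not account for soluble in water, positive iodoform, effervesces with carbonate, positive Tollens', gives precipitate with silver nitrate, burns with sooty flame
(E) compound mu — does not account for soluble in water, effervesces with carbonate
No candidate is consistent with all observations.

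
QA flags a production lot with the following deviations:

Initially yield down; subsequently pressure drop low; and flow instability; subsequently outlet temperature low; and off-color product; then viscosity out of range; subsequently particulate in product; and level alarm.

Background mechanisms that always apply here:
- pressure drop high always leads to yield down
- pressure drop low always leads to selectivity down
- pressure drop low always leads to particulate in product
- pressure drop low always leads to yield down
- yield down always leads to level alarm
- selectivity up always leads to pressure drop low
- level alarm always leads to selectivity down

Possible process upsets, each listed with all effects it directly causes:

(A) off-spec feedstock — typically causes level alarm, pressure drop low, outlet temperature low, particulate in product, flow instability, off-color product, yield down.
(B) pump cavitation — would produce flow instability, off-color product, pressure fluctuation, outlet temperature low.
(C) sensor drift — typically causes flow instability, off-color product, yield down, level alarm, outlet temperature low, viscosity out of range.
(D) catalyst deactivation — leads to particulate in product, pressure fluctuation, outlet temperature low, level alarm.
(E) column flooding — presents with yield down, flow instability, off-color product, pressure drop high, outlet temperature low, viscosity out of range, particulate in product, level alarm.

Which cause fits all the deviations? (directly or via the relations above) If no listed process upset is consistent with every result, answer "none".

For each candidate, compare predicted effects to what was observed:
(A) off-spec feedstock — yield down match; pressure drop low match; flow instability match; outlet temperature low match; off-color product match; viscosity out of range miss; particulate in product match; level alarm match
(B) pump cavitation — does not account for yield down, pressure drop low, viscosity out of range, particulate in product, level alarm
(C) sensor drift — yield down match; pressure drop low miss; flow instability match; outlet temperature low match; off-color product match; viscosity out of range match; particulate in product miss; level alarm match
(D) catalyst deactivation — yield down miss; pressure drop low miss; flow instability miss; outlet temperature low match; off-color product miss; viscosity out of range miss; particulate in product match; level alarm match
(E) column flooding — yield down match; pressure drop low miss; flow instability match; outlet temperature low match; off-color product match; viscosity out of range match; particulate in product match; level alarm match
None of the listed candidates fits everything.

none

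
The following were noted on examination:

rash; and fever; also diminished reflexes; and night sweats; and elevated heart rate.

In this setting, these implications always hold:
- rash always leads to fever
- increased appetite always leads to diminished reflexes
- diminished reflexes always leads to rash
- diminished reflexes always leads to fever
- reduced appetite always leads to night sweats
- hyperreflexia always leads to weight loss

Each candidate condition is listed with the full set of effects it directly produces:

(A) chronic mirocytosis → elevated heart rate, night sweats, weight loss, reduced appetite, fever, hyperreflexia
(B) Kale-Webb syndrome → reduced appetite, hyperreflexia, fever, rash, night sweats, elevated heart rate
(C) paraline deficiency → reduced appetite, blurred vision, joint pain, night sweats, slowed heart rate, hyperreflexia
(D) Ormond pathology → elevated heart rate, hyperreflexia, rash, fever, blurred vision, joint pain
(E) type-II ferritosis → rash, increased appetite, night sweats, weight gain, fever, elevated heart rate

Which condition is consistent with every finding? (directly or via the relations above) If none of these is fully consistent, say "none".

E

Checking each candidate against the observations:
(A) chronic mirocytosis — rash ✗; fever ✓; diminished reflexes ✗; night sweats ✓; elevated heart rate ✓
(B) Kale-Webb syndrome — rash ✓; fever ✓; diminished reflexes ✗; night sweats ✓; elevated heart rate ✓
(C) paraline deficiency — rash ✗; fever ✗; diminished reflexes ✗; night sweats ✓; elevated heart rate ✗
(D) Ormond pathology — rash ✓; fever ✓; diminished reflexes ✗; night sweats ✗; elevated heart rate ✓
(E) type-II ferritosis — accounts for every observation (diminished reflexes through increased appetite → diminished reflexes)
Only (E) is consistent with every observation.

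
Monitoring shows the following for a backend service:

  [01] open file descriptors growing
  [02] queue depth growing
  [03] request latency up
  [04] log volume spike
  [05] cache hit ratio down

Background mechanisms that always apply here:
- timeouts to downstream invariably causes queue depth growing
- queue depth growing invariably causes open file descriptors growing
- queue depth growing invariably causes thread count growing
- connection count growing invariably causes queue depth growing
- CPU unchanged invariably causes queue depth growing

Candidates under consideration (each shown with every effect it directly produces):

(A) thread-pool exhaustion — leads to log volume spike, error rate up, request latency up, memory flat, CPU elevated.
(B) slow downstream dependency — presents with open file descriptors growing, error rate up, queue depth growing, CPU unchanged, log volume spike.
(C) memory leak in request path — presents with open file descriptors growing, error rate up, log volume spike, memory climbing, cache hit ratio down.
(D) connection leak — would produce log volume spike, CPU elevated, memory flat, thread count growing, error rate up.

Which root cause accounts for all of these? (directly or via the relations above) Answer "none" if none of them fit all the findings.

none

Checking each candidate against the observations:
(A) thread-pool exhaustion — open file descriptors growing NO; queue depth growing NO; request latency up yes; log volume spike yes; cache hit ratio down NO
(B) slow downstream dependency — does not account for request latency up, cache hit ratio down
(C) memory leak in request path — open file descriptors growing yes; queue depth growing NO; request latency up NO; log volume spike yes; cache hit ratio down yes
(D) connection leak — does not account for open file descriptors growing, queue depth growing, request latency up, cache hit ratio down
Every candidate fails on at least one observation.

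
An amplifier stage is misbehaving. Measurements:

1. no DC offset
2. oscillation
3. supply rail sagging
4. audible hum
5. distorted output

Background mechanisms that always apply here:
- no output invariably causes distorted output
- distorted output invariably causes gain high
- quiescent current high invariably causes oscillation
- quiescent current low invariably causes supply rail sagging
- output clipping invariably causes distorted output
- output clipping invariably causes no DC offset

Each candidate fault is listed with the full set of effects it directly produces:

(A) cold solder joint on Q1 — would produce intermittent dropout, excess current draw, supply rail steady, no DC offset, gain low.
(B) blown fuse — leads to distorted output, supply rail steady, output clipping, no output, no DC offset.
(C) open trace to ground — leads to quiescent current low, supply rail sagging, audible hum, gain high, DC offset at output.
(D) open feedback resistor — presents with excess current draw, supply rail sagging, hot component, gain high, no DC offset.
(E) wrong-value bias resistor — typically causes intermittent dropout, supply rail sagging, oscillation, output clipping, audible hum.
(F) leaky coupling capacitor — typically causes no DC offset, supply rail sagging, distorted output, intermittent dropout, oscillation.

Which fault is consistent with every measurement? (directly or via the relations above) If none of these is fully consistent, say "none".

E

For each candidate, compare predicted effects to what was observed:
(A) cold solder joint on Q1 — no DC offset match; oscillation miss; supply rail sagging miss; audible hum miss; distorted output miss
(B) blown fuse — fails on oscillation, supply rail sagging, audible hum (predicts supply rail steady, not supply rail sagging)
(C) open trace to ground — no DC offset miss; oscillation miss; supply rail sagging match; audible hum match; distorted output miss
(D) open feedback resistor — does not account for oscillation, audible hum, distorted output
(E) wrong-value bias resistor — accounts for every observation (no DC offset via output clipping → no DC offset)
(F) leaky coupling capacitor — no DC offset match; oscillation match; supply rail sagging match; audible hum miss; distorted output match
(E) alone accounts for all the evidence.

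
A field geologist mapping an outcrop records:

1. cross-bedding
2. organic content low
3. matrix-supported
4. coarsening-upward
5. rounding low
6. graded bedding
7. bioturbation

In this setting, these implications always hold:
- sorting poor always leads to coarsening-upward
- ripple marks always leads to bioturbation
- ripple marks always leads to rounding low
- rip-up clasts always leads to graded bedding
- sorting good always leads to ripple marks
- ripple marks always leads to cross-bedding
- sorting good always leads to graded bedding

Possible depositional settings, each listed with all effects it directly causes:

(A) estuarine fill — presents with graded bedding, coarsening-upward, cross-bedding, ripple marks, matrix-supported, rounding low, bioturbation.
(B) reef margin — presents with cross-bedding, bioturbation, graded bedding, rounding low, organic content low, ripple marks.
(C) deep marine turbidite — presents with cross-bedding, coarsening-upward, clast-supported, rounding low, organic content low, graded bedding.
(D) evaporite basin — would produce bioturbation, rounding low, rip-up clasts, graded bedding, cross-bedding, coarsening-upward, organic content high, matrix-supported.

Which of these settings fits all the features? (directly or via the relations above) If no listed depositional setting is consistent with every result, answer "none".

Testing each hypothesis:
(A) estuarine fill — cross-bedding +; organic content low -; matrix-supported +; coarsening-upward +; rounding low +; graded bedding +; bioturbation +
(B) reef margin — does not account for matrix-supported, coarsening-upward
(C) deep marine turbidite — cross-bedding +; organic content low +; matrix-supported -; coarsening-upward +; rounding low +; graded bedding +; bioturbation -
(D) evaporite basin — cross-bedding +; organic content low -; matrix-supported +; coarsening-upward +; rounding low +; graded bedding +; bioturbation +
No candidate is consistent with all observations.

none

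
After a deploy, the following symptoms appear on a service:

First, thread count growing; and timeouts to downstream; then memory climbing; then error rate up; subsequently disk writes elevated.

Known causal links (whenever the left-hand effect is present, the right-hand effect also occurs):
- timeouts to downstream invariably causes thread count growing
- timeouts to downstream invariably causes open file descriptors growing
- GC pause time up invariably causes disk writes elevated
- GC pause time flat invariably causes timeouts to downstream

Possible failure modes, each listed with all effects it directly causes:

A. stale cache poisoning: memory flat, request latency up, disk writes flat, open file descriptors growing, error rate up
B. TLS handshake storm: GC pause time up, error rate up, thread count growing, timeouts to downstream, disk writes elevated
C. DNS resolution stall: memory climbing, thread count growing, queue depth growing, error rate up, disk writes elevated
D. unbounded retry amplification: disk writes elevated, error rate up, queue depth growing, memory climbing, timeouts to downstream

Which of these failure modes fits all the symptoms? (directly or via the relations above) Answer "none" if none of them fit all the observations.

Checking each candidate against the observations:
(A) stale cache poisoning — thread count growing -; timeouts to downstream -; memory climbing -; error rate up +; disk writes elevated -
(B) TLS handshake storm — thread count growing +; timeouts to downstream +; memory climbing -; error rate up +; disk writes elevated +
(C) DNS resolution stall — thread count growing +; timeouts to downstream -; memory climbing +; error rate up +; disk writes elevated +
(D) unbounded retry amplification — accounts for every observation (thread count growing by timeouts to downstream → thread count growing)
(D) is the only candidate with no mismatches.

D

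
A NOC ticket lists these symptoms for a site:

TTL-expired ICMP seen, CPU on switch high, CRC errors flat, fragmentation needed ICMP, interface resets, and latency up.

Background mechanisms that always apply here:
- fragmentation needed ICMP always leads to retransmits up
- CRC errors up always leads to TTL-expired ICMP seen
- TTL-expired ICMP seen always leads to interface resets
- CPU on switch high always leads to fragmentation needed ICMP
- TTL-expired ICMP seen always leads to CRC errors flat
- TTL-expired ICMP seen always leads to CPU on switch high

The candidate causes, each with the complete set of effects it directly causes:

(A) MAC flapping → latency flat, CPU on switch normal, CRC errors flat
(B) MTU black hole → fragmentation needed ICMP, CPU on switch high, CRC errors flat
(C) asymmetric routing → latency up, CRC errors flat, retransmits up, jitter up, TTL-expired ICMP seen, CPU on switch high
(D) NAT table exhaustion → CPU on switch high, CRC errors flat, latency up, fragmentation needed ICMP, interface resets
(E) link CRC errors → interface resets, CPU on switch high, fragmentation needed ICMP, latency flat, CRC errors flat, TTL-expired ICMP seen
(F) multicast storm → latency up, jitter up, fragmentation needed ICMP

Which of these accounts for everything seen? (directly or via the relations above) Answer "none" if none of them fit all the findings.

C

Per-candidate check:
(A) MAC flapping — TTL-expired ICMP seen miss; CPU on switch high miss; CRC errors flat match; fragmentation needed ICMP miss; interface resets miss; latency up miss
(B) MTU black hole — does not account for TTL-expired ICMP seen, interface resets, latency up
(C) asymmetric routing — accounts for every observation (fragmentation needed ICMP by CPU on switch high → fragmentation needed ICMP)
(D) NAT table exhaustion — does not account for TTL-expired ICMP seen
(E) link CRC errors — TTL-expired ICMP seen match; CPU on switch high match; CRC errors flat match; fragmentation needed ICMP match; interface resets match; latency up miss
(F) multicast storm — TTL-expired ICMP seen miss; CPU on switch high miss; CRC errors flat miss; fragmentation needed ICMP match; interface resets miss; latency up match
(C) alone accounts for all the evidence.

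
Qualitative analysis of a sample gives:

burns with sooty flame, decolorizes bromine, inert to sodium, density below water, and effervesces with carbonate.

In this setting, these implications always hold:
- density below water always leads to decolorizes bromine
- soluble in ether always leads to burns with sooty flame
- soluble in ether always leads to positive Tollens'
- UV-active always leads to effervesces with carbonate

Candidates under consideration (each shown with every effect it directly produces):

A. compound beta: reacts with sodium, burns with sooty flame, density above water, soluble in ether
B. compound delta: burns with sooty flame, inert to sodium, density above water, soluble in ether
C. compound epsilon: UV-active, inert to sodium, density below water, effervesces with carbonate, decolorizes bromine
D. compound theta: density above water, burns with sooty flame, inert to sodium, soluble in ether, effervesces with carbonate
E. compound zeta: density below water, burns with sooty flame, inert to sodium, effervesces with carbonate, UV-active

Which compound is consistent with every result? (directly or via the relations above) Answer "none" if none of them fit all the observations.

E

For each candidate, compare predicted effects to what was observed:
(A) compound beta — burns with sooty flame yes; decolorizes bromine NO; inert to sodium NO; density below water NO; effervesces with carbonate NO
(B) compound delta — burns with sooty flame yes; decolorizes bromine NO; inert to sodium yes; density below water NO; effervesces with carbonate NO
(C) compound epsilon — does not account for burns with sooty flame
(D) compound theta — burns with sooty flame yes; decolorizes bromine NO; inert to sodium yes; density below water NO; effervesces with carbonate yes
(E) compound zeta — accounts for every observation (decolorizes bromine via density below water → decolorizes bromine)
(E) alone accounts for all the evidence.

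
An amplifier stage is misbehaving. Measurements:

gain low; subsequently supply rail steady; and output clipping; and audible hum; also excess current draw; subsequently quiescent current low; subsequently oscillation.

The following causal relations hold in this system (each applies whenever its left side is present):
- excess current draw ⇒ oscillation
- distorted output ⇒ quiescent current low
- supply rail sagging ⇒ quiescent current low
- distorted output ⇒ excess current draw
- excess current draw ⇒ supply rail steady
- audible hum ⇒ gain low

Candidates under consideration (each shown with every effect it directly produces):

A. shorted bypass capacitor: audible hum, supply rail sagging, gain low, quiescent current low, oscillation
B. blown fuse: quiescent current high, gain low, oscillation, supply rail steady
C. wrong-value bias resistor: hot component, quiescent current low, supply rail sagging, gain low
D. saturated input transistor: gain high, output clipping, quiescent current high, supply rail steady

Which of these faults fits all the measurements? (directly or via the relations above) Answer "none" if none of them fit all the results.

Testing each hypothesis:
(A) shorted bypass capacitor — gain low +; supply rail steady -; output clipping -; audible hum +; excess current draw -; quiescent current low +; oscillation +
(B) blown fuse — gain low +; supply rail steady +; output clipping -; audible hum -; excess current draw -; quiescent current low -; oscillation +
(C) wrong-value bias resistor — gain low +; supply rail steady -; output clipping -; audible hum -; excess current draw -; quiescent current low +; oscillation -
(D) saturated input transistor — gain low -; supply rail steady +; output clipping +; audible hum -; excess current draw -; quiescent current low -; oscillation -
None of the listed candidates fits everything.

none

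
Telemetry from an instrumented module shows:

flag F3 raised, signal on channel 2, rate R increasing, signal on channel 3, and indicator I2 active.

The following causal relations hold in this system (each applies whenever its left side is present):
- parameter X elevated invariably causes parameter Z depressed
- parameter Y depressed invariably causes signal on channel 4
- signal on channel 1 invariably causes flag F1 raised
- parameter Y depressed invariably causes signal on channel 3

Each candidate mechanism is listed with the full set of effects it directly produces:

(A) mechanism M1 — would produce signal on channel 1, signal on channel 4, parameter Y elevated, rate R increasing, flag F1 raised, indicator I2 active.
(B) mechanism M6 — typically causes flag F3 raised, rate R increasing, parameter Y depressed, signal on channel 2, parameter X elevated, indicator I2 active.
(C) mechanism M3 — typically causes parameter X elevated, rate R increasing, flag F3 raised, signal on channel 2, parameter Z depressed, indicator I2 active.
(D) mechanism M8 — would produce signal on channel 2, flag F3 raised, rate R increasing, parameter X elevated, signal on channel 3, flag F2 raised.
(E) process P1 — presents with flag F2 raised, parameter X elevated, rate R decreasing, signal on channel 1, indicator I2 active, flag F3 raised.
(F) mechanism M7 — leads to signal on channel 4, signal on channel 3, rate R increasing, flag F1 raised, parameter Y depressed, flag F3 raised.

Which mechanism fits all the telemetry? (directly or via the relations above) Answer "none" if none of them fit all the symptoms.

B

For each candidate, compare predicted effects to what was observed:
(A) mechanism M1 — does not account for flag F3 raised, signal on channel 2, signal on channel 3
(B) mechanism M6 — accounts for every observation (signal on channel 3 by parameter Y depressed → signal on channel 3)
(C) mechanism M3 — flag F3 raised +; signal on channel 2 +; rate R increasing +; signal on channel 3 -; indicator I2 active +
(D) mechanism M8 — flag F3 raised +; signal on channel 2 +; rate R increasing +; signal on channel 3 +; indicator I2 active -
(E) process P1 — fails on signal on channel 2, rate R increasing, signal on channel 3 (predicts rate R decreasing, not rate R increasing)
(F) mechanism M7 — does not account for signal on channel 2, indicator I2 active
Only (B) is consistent with every observation.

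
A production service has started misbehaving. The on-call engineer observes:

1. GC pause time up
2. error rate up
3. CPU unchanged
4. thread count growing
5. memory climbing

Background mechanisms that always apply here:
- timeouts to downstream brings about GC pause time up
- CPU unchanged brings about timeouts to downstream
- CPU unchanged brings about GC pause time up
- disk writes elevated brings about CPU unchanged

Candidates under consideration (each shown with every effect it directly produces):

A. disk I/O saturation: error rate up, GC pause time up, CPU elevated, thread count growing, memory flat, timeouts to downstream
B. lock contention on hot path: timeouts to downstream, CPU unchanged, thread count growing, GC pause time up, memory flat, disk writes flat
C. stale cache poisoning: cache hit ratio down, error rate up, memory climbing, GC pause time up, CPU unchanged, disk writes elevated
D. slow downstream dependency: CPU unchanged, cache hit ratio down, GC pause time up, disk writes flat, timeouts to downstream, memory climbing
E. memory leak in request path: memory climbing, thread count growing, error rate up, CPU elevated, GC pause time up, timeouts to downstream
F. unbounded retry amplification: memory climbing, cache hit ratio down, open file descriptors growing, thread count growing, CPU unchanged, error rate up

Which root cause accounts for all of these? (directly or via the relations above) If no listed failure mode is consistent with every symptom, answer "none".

F

Per-candidate check:
(A) disk I/O saturation — GC pause time up yes; error rate up yes; CPU unchanged NO; thread count growing yes; memory climbing NO
(B) lock contention on hot path — GC pause time up yes; error rate up NO; CPU unchanged yes; thread count growing yes; memory climbing NO
(C) stale cache poisoning — does not account for thread count growing
(D) slow downstream dependency — does not account for error rate up, thread count growing
(E) memory leak in request path — GC pause time up yes; error rate up yes; CPU unchanged NO; thread count growing yes; memory climbing yes
(F) unbounded retry amplification — accounts for every observation (GC pause time up via CPU unchanged → GC pause time up)
Only (F) is consistent with every observation.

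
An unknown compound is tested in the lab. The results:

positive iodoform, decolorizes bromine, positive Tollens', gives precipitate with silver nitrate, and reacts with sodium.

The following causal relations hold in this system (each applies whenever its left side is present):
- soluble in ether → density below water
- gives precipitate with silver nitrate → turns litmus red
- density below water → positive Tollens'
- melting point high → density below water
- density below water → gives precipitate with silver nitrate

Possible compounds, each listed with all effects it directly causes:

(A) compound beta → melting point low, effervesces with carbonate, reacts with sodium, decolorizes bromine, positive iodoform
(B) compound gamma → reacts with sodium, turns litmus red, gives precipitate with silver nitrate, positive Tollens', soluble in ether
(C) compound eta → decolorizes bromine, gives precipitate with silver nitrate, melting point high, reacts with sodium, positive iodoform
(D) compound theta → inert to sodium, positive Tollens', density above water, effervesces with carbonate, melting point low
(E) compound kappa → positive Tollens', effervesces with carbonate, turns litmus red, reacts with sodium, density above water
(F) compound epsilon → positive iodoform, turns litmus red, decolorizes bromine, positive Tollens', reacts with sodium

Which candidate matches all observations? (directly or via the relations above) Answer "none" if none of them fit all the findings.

For each candidate, compare predicted effects to what was observed:
(A) compound beta — does not account for positive Tollens', gives precipitate with silver nitrate
(B) compound gamma — does not account for positive iodoform, decolorizes bromine
(C) compound eta — positive iodoform match; decolorizes bromine match; positive Tollens' match (through melting point high → density below water → positive Tollens'); gives precipitate with silver nitrate match; reacts with sodium match
(D) compound theta — positive iodoform miss; decolorizes bromine miss; positive Tollens' match; gives precipitate with silver nitrate miss; reacts with sodium miss
(E) compound kappa — positive iodoform miss; decolorizes bromine miss; positive Tollens' match; gives precipitate with silver nitrate miss; reacts with sodium match
(F) compound epsilon — positive iodoform match; decolorizes bromine match; positive Tollens' match; gives precipitate with silver nitrate miss; reacts with sodium match
Only (C) is consistent with every observation.

C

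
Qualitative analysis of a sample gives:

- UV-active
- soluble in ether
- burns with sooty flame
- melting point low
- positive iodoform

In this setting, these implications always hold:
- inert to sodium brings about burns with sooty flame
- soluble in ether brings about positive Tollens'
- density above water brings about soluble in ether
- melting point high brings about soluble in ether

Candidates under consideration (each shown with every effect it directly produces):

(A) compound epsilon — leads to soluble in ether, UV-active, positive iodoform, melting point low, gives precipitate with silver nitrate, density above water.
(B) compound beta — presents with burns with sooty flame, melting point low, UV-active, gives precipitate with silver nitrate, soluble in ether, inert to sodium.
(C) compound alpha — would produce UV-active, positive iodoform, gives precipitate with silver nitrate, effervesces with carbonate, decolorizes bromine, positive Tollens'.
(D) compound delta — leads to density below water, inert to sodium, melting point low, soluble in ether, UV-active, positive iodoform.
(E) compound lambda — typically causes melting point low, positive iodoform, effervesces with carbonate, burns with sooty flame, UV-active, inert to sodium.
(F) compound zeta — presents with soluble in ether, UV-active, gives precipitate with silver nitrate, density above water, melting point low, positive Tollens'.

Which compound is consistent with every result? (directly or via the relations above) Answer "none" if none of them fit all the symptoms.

Testing each hypothesis:
(A) compound epsilon — does not account for burns with sooty flame
(B) compound beta — UV-active yes; soluble in ether yes; burns with sooty flame yes; melting point low yes; positive iodoform NO
(C) compound alpha — does not account for soluble in ether, burns with sooty flame, melting point low
(D) compound delta — accounts for every observation (burns with sooty flame via inert to sodium → burns with sooty flame)
(E) compound lambda — UV-active yes; soluble in ether NO; burns with sooty flame yes; melting point low yes; positive iodoform yes
(F) compound zeta — does not account for burns with sooty flame, positive iodoform
Only (D) is consistent with every observation.

D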